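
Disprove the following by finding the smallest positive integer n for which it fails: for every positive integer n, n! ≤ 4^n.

n = 9

A counterexample is any positive integer n such that n! > 4^n; we check each in order.
For n = 1, 2, 3, 4, 5, 6, 7, 8 the conclusion holds.
n = 9: n! = 362880 and 4^n = 262144, so 362880 > 262144.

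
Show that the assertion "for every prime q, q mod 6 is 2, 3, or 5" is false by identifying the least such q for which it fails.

A counterexample is any prime q such that the claim fails; we check each in order.
For q = 2, 3, 5 the conclusion holds.
q = 7: 7 mod 6 = 1 — not in {2, 3, 5}.
So q = 7 is the smallest counterexample.

q = 7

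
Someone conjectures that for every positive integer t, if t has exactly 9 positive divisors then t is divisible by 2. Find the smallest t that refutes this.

t = 225

A counterexample is any positive integer t such that t has exactly 9 positive divisors but t is not divisible by 2; we check each in order.
t = 36: τ(36) = 9; 36 mod 2 = 0.
t = 100: τ(100) = 9; 100 mod 2 = 0.
t = 196: τ(196) = 9; 196 mod 2 = 0.
t = 225: τ(225) = 9; 225 mod 2 = 1.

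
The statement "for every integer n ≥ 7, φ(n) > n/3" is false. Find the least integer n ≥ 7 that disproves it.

Check each integer n ≥ 7 in order until the claim fails.
The first 5 eligible values, up to n = 11, all satisfy the conclusion.
n = 12: φ(12) = 4 and 12/3 = 4, so φ(12) ≤ 12/3.
Thus n = 12 disproves the claim, and no smaller n works.

n = 12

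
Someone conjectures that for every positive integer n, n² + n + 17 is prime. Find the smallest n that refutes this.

Check each positive integer n in order until n² + n + 17 is not prime.
The first 15 eligible values, up to n = 15, all satisfy the conclusion.
n = 16: n² + n + 17 = 289 = 17 × 17, composite.

n = 16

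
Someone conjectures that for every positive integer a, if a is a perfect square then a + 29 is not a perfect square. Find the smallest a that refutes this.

The first 13 eligible values, up to a = 169, all satisfy the conclusion.
a = 196: 196 = 14² and 196 + 29 = 225 = 15².

a = 196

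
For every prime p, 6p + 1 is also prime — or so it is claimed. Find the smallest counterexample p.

p = 2: 6p + 1 = 13, prime.
p = 3: 6p + 1 = 19, prime.
p = 5: 6p + 1 = 31, prime.
p = 7: 6p + 1 = 43, prime.
p = 11: 6p + 1 = 67, prime.
p = 13: 6p + 1 = 79, prime.
p = 17: 6p + 1 = 103, prime.
p = 19: 6p + 1 = 115 = 5 × 23, not prime.

p = 19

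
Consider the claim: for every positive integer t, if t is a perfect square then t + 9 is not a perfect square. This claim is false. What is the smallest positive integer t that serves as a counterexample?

Check each positive integer t in order until t is a perfect square but t + 9 is a perfect square.
t = 1: 1 + 9 = 10, not a perfect square.
t = 4: 4 + 9 = 13, not a perfect square.
t = 9: 9 + 9 = 18, not a perfect square.
t = 16: 16 = 4² and 16 + 9 = 25 = 5².

t = 16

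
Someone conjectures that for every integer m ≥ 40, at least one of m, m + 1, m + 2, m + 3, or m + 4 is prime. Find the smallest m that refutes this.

m = 48

A counterexample is any integer m ≥ 40 such that m, m + 1, m + 2, m + 3, m + 4 are all composite; we check each in order.
For m = 40, 41, 42, 43, 44, 45, 46, 47 the conclusion holds.
m = 48: 48 = 2 × 24; 49 = 7 × 7; 50 = 2 × 25; 51 = 3 × 17; 52 = 2 × 26 — all composite.
So m = 48 is the smallest counterexample.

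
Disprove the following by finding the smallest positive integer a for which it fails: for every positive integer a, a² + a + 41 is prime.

a = 40

A counterexample is any positive integer a such that a² + a + 41 is not prime; we check each in order.
The first 39 eligible values, up to a = 39, all satisfy the conclusion.
a = 40: a² + a + 41 = 1681 = 41 × 41, composite.
So a = 40 is the smallest counterexample.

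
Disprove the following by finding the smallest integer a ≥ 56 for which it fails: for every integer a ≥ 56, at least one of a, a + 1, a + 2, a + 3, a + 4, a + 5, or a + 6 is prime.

a = 90

For a = 56, 57, 58, 59, …, 87, 88, 89 the conclusion holds.
a = 90: 90 = 2 × 45; 91 = 7 × 13; 92 = 2 × 46; 93 = 3 × 31; 94 = 2 × 47; 95 = 5 × 19; 96 = 2 × 48 — all composite.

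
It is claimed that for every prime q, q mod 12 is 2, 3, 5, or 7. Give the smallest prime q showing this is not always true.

Check each prime q in order until the claim fails.
For q = 2, 3, 5, 7 the conclusion holds.
q = 11: 11 mod 12 = 11 — not in {2, 3, 5, 7}.

q = 11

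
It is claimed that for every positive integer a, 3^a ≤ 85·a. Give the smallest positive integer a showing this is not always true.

a = 6

For a = 1, 2, 3, 4, 5 the conclusion holds.
a = 6: 3^a = 729 and 85·a = 510, so 729 > 510.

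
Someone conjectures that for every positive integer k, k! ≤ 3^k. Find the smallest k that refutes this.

We need the least positive integer k for which k! > 3^k.
For k = 1, 2, 3, 4, 5, 6 the conclusion holds.
k = 7: k! = 5040 and 3^k = 2187, so 5040 > 2187.
Thus k = 7 disproves the claim, and no smaller k works.

k = 7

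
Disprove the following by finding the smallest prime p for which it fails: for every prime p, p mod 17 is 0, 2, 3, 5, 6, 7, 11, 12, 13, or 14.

Check each prime p in order until the claim fails.
For p = 2, 3, 5, 7, …, 31, 37, 41 the conclusion holds.
p = 43: 43 mod 17 = 9 — not in {0, 2, 3, 5, 6, 7, 11, 12, 13, 14}.
Thus p = 43 disproves the claim, and no smaller p works.

p = 43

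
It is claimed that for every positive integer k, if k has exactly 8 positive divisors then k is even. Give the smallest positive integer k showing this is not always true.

We need the least positive integer k for which k has exactly 8 positive divisors but k is odd.
For k = 24, 30, 40, 42, …, 88, 102, 104 the conclusion holds.
k = 105: divisors of 105: 1, 3, 5, 7, 15, 21, 35, 105; 105 is odd.
Thus k = 105 disproves the claim, and no smaller k works.

k = 105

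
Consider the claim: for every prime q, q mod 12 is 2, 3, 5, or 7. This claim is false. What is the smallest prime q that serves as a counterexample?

q = 11

Check each prime q in order until the claim fails.
The first 4 eligible values, up to q = 7, all satisfy the conclusion.
q = 11: 11 mod 12 = 11 — not in {2, 3, 5, 7}.
So q = 11 is the smallest counterexample.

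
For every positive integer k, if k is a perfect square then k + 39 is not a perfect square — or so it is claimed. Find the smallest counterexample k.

A counterexample is any positive integer k such that k is a perfect square but k + 39 is a perfect square; we check each in order.
The first 4 eligible values, up to k = 16, all satisfy the conclusion.
k = 25: 25 = 5² and 25 + 39 = 64 = 8².
Hence k = 25 is a counterexample.

k = 25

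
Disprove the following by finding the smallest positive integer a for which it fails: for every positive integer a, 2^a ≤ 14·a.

a = 7

Check each positive integer a in order until 2^a > 14·a.
The first 6 eligible values, up to a = 6, all satisfy the conclusion.
a = 7: 2^a = 128 and 14·a = 98, so 128 > 98.
Thus a = 7 disproves the claim, and no smaller a works.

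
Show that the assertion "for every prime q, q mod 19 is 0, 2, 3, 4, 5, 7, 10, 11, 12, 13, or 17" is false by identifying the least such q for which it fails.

q = 37

For q = 2, 3, 5, 7, …, 23, 29, 31 the conclusion holds.
q = 37: 37 mod 19 = 18 — not in {0, 2, 3, 4, 5, 7, 10, 11, 12, 13, 17}.
Thus q = 37 disproves the claim, and no smaller q works.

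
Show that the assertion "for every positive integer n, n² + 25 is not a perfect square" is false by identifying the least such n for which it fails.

We need the least positive integer n for which n² + 25 is a perfect square.
For n = 1, 2, 3, 4, …, 9, 10, 11 the conclusion holds.
n = 12: 12² + 25 = 169 = 13², a perfect square.

n = 12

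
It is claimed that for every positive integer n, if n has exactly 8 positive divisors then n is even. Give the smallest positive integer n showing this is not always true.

n = 105

A counterexample is any positive integer n such that n has exactly 8 positive divisors but n is odd; we check each in order.
For n = 24, 30, 40, 42, …, 88, 102, 104 the conclusion holds.
n = 105: divisors of 105: 1, 3, 5, 7, 15, 21, 35, 105; 105 is odd.
Thus n = 105 disproves the claim, and no smaller n works.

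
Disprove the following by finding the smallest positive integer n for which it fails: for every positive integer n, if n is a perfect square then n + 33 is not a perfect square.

A counterexample is any positive integer n such that n is a perfect square but n + 33 is a perfect square; we check each in order.
n = 1: 1 + 33 = 34, not a perfect square.
n = 4: 4 + 33 = 37, not a perfect square.
n = 9: 9 + 33 = 42, not a perfect square.
n = 16: 16 = 4² and 16 + 33 = 49 = 7².

n = 16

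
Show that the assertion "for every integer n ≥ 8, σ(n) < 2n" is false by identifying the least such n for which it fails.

A counterexample is any integer n ≥ 8 such that the claim fails; we check each in order.
The first 4 eligible values, up to n = 11, all satisfy the conclusion.
n = 12: σ(12) = 28; 28 ≥ 24.

n = 12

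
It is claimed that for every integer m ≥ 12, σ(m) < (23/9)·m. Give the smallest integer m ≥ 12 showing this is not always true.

m = 48

Check each integer m ≥ 12 in order until the claim fails.
For m = 12, 13, 14, 15, …, 45, 46, 47 the conclusion holds.
m = 48: σ(48) = 124; 124 ≥ 368/3.
Hence m = 48 is a counterexample.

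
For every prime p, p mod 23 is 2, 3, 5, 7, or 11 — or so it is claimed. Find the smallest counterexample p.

p = 13

The first 5 eligible values, up to p = 11, all satisfy the conclusion.
p = 13: 13 mod 23 = 13 — not in {2, 3, 5, 7, 11}.
Thus p = 13 disproves the claim, and no smaller p works.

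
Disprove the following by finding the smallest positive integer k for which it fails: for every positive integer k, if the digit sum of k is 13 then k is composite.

We need the least positive integer k for which the digit sum of k is 13 but k is prime.
For k = 49, 58 the conclusion holds.
k = 67: digit sum 13; 67 is prime, not composite.
Hence k = 67 is a counterexample.

k = 67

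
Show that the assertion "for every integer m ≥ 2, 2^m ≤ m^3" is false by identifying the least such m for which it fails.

A counterexample is any integer m ≥ 2 such that 2^m > m^3; we check each in order.
m = 2: 2^m = 4 and m^3 = 8, so 4 ≤ 8.
m = 3: 2^m = 8 and m^3 = 27, so 8 ≤ 27.
m = 4: 2^m = 16 and m^3 = 64, so 16 ≤ 64.
m = 5: 2^m = 32 and m^3 = 125, so 32 ≤ 125.
m = 6: 2^m = 64 and m^3 = 216, so 64 ≤ 216.
m = 7: 2^m = 128 and m^3 = 343, so 128 ≤ 343.
m = 8: 2^m = 256 and m^3 = 512, so 256 ≤ 512.
m = 9: 2^m = 512 and m^3 = 729, so 512 ≤ 729.
m = 10: 2^m = 1024 and m^3 = 1000, so 1024 > 1000.
So m = 10 is the smallest counterexample.

m = 10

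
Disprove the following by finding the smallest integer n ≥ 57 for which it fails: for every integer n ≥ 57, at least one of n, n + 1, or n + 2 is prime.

A counterexample is any integer n ≥ 57 such that n, n + 1, n + 2 are all composite; we check each in order.
n = 57: 59 is prime.
n = 58: 59 is prime.
n = 59: 59 is prime.
n = 60: 61 is prime.
n = 61: 61 is prime.
n = 62: 62 = 2 × 31; 63 = 3 × 21; 64 = 2 × 32 — all composite.
Hence n = 62 is a counterexample.

n = 62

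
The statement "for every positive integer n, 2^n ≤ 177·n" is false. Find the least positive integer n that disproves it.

n = 11

We need the least positive integer n for which 2^n > 177·n.
For n = 1, 2, 3, 4, 5, 6, 7, 8, 9, 10 the conclusion holds.
n = 11: 2^n = 2048 and 177·n = 1947, so 2048 > 1947.
Thus n = 11 disproves the claim, and no smaller n works.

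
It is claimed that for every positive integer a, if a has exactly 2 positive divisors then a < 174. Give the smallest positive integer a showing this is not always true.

a = 179

For a = 2, 3, 5, 7, …, 163, 167, 173 the conclusion holds.
a = 179: τ(179) = 2; 179 ≥ 174.
So a = 179 is the smallest counterexample.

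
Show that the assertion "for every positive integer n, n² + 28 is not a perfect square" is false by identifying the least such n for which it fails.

We need the least positive integer n for which n² + 28 is a perfect square.
For n = 1, 2, 3, 4, 5 the conclusion holds.
n = 6: 6² + 28 = 64 = 8², a perfect square.
So n = 6 is the smallest counterexample.

n = 6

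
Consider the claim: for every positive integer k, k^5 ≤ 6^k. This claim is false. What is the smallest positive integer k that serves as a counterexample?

k = 3

A counterexample is any positive integer k such that k^5 > 6^k; we check each in order.
For k = 1, 2 the conclusion holds.
k = 3: k^5 = 243 and 6^k = 216, so 243 > 216.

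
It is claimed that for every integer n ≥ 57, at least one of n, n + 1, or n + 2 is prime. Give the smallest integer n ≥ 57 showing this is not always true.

A counterexample is any integer n ≥ 57 such that n, n + 1, n + 2 are all composite; we check each in order.
The first 5 eligible values, up to n = 61, all satisfy the conclusion.
n = 62: 62 = 2 × 31; 63 = 3 × 21; 64 = 2 × 32 — all composite.
Thus n = 62 disproves the claim, and no smaller n works.

n = 62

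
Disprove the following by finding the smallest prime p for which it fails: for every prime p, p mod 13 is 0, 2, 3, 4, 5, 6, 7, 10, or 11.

Check each prime p in order until the claim fails.
The first 14 eligible values, up to p = 43, all satisfy the conclusion.
p = 47: 47 mod 13 = 8 — not in {0, 2, 3, 4, 5, 6, 7, 10, 11}.
So p = 47 is the smallest counterexample.

p = 47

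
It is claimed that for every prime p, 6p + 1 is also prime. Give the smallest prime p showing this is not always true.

p = 19

A counterexample is any prime p such that 6p + 1 is not prime; we check each in order.
For p = 2, 3, 5, 7, 11, 13, 17 the conclusion holds.
p = 19: 6p + 1 = 115 = 5 × 23, not prime.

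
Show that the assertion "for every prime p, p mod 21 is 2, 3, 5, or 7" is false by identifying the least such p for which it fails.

We need the least prime p for which the claim fails.
For p = 2, 3, 5, 7 the conclusion holds.
p = 11: 11 mod 21 = 11 — not in {2, 3, 5, 7}.
Thus p = 11 disproves the claim, and no smaller p works.

p = 11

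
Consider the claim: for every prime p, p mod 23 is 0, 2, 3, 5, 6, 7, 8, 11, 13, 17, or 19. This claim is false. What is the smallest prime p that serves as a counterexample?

We need the least prime p for which the claim fails.
The first 11 eligible values, up to p = 31, all satisfy the conclusion.
p = 37: 37 mod 23 = 14 — not in {0, 2, 3, 5, 6, 7, 8, 11, 13, 17, 19}.

p = 37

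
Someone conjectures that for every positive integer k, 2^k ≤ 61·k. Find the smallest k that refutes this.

k = 10

A counterexample is any positive integer k such that 2^k > 61·k; we check each in order.
For k = 1, 2, 3, 4, 5, 6, 7, 8, 9 the conclusion holds.
k = 10: 2^k = 1024 and 61·k = 610, so 1024 > 610.
So k = 10 is the smallest counterexample.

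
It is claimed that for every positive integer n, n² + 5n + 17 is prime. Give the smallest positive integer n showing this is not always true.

A counterexample is any positive integer n such that n² + 5n + 17 is not prime; we check each in order.
For n = 1, 2, 3, 4, 5, 6, 7 the conclusion holds.
n = 8: n² + 5n + 17 = 121 = 11 × 11, composite.

n = 8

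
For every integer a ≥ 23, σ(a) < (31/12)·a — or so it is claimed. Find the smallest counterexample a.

a = 48

We need the least integer a ≥ 23 for which the claim fails.
The first 25 eligible values, up to a = 47, all satisfy the conclusion.
a = 48: σ(48) = 124; 124 ≥ 124.
Thus a = 48 disproves the claim, and no smaller a works.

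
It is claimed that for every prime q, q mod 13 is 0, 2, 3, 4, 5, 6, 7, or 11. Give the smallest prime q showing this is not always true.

q = 2: 2 mod 13 = 2.
q = 3: 3 mod 13 = 3.
q = 5: 5 mod 13 = 5.
q = 7: 7 mod 13 = 7.
q = 11: 11 mod 13 = 11.
q = 13: 13 mod 13 = 0.
q = 17: 17 mod 13 = 4.
q = 19: 19 mod 13 = 6.
q = 23: 23 mod 13 = 10 — not in {0, 2, 3, 4, 5, 6, 7, 11}.
Hence q = 23 is a counterexample.

q = 23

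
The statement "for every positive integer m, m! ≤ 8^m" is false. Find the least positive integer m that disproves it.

m = 20

Check each positive integer m in order until m! > 8^m.
For m = 1, 2, 3, 4, …, 17, 18, 19 the conclusion holds.
m = 20: m! = 2432902008176640000 and 8^m = 1152921504606846976, so 2432902008176640000 > 1152921504606846976.
Thus m = 20 disproves the claim, and no smaller m works.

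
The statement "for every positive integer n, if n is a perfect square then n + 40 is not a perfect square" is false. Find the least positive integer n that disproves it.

For n = 1, 4 the conclusion holds.
n = 9: 9 = 3² and 9 + 40 = 49 = 7².
Hence n = 9 is a counterexample.

n = 9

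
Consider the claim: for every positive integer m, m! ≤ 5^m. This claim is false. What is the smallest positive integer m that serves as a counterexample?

m = 12

We need the least positive integer m for which m! > 5^m.
For m = 1, 2, 3, 4, …, 9, 10, 11 the conclusion holds.
m = 12: m! = 479001600 and 5^m = 244140625, so 479001600 > 244140625.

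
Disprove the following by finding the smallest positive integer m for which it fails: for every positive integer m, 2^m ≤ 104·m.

A counterexample is any positive integer m such that 2^m > 104·m; we check each in order.
The first 10 eligible values, up to m = 10, all satisfy the conclusion.
m = 11: 2^m = 2048 and 104·m = 1144, so 2048 > 1144.
So m = 11 is the smallest counterexample.

m = 11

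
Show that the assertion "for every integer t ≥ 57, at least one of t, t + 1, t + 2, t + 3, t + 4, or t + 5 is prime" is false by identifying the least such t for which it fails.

t = 90

Check each integer t ≥ 57 in order until t, t + 1, t + 2, t + 3, t + 4, t + 5 are all composite.
For t = 57, 58, 59, 60, …, 87, 88, 89 the conclusion holds.
t = 90: 90 = 2 × 45; 91 = 7 × 13; 92 = 2 × 46; 93 = 3 × 31; 94 = 2 × 47; 95 = 5 × 19 — all composite.
So t = 90 is the smallest counterexample.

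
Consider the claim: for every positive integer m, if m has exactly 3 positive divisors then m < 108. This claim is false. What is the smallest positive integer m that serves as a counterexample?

m = 121

m = 4: τ(4) = 3; 4 < 108.
m = 9: τ(9) = 3; 9 < 108.
m = 25: τ(25) = 3; 25 < 108.
m = 49: τ(49) = 3; 49 < 108.
m = 121: τ(121) = 3; 121 ≥ 108.
Hence m = 121 is a counterexample.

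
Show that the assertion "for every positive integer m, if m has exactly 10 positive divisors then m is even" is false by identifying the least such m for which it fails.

We need the least positive integer m for which m has exactly 10 positive divisors but m is odd.
For m = 48, 80, 112, 162, 176, 208, 272, 304, 368 the conclusion holds.
m = 405: divisors of 405: 10 divisors; 405 is odd.
Thus m = 405 disproves the claim, and no smaller m works.

m = 405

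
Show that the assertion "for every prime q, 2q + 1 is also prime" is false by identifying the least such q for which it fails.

q = 7

A counterexample is any prime q such that 2q + 1 is not prime; we check each in order.
For q = 2, 3, 5 the conclusion holds.
q = 7: 2q + 1 = 15 = 3 × 5, not prime.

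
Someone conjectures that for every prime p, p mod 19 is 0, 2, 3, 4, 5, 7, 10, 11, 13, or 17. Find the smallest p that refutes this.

p = 31

Check each prime p in order until the claim fails.
For p = 2, 3, 5, 7, 11, 13, 17, 19, 23, 29 the conclusion holds.
p = 31: 31 mod 19 = 12 — not in {0, 2, 3, 4, 5, 7, 10, 11, 13, 17}.
Thus p = 31 disproves the claim, and no smaller p works.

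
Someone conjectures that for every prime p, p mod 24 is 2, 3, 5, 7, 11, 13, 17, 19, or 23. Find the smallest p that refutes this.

p = 73

Check each prime p in order until the claim fails.
The first 20 eligible values, up to p = 71, all satisfy the conclusion.
p = 73: 73 mod 24 = 1 — not in {2, 3, 5, 7, 11, 13, 17, 19, 23}.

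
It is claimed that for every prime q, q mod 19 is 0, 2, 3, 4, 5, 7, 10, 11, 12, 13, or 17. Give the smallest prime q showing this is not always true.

q = 37

A counterexample is any prime q such that the claim fails; we check each in order.
For q = 2, 3, 5, 7, …, 23, 29, 31 the conclusion holds.
q = 37: 37 mod 19 = 18 — not in {0, 2, 3, 4, 5, 7, 10, 11, 12, 13, 17}.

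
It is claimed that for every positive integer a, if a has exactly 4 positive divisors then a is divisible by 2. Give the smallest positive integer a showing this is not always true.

Check each positive integer a in order until a has exactly 4 positive divisors but a is not divisible by 2.
a = 6: τ(6) = 4; 6 mod 2 = 0.
a = 8: τ(8) = 4; 8 mod 2 = 0.
a = 10: τ(10) = 4; 10 mod 2 = 0.
a = 14: τ(14) = 4; 14 mod 2 = 0.
a = 15: τ(15) = 4; 15 mod 2 = 1.
So a = 15 is the smallest counterexample.

a = 15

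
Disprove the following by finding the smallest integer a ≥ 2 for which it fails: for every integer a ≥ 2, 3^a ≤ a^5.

a = 11

Check each integer a ≥ 2 in order until 3^a > a^5.
For a = 2, 3, 4, 5, 6, 7, 8, 9, 10 the conclusion holds.
a = 11: 3^a = 177147 and a^5 = 161051, so 177147 > 161051.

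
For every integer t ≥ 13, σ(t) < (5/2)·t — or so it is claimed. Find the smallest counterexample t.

t = 24

The first 11 eligible values, up to t = 23, all satisfy the conclusion.
t = 24: σ(24) = 60; 60 ≥ 60.
Thus t = 24 disproves the claim, and no smaller t works.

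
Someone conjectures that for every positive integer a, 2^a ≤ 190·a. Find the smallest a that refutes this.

Check each positive integer a in order until 2^a > 190·a.
For a = 1, 2, 3, 4, …, 9, 10, 11 the conclusion holds.
a = 12: 2^a = 4096 and 190·a = 2280, so 4096 > 2280.

a = 12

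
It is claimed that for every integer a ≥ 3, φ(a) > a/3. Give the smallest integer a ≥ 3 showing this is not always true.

a = 6

For a = 3, 4, 5 the conclusion holds.
a = 6: φ(6) = 2 and 6/3 = 2, so φ(6) ≤ 6/3.
So a = 6 is the smallest counterexample.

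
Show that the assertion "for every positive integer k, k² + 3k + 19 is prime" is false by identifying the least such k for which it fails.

We need the least positive integer k for which k² + 3k + 19 is not prime.
The first 14 eligible values, up to k = 14, all satisfy the conclusion.
k = 15: k² + 3k + 19 = 289 = 17 × 17, composite.
So k = 15 is the smallest counterexample.

k = 15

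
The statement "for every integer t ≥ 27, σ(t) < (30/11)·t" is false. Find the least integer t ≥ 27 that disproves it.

t = 60

A counterexample is any integer t ≥ 27 such that the claim fails; we check each in order.
The first 33 eligible values, up to t = 59, all satisfy the conclusion.
t = 60: σ(60) = 168; 168 ≥ 1800/11.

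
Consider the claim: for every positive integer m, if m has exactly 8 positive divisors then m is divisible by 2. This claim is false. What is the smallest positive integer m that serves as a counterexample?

We need the least positive integer m for which m has exactly 8 positive divisors but m is not divisible by 2.
For m = 24, 30, 40, 42, …, 88, 102, 104 the conclusion holds.
m = 105: τ(105) = 8; 105 mod 2 = 1.
Hence m = 105 is a counterexample.

m = 105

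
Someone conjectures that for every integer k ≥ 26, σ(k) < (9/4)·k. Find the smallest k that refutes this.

For k = 26, 27, 28, 29 the conclusion holds.
k = 30: σ(30) = 72; 72 ≥ 135/2.
So k = 30 is the smallest counterexample.

k = 30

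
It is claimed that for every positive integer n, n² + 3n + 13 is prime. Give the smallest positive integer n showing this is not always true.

n = 9

A counterexample is any positive integer n such that n² + 3n + 13 is not prime; we check each in order.
For n = 1, 2, 3, 4, 5, 6, 7, 8 the conclusion holds.
n = 9: n² + 3n + 13 = 121 = 11 × 11, composite.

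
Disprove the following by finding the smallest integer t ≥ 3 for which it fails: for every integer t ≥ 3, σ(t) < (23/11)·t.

t = 12

The first 9 eligible values, up to t = 11, all satisfy the conclusion.
t = 12: σ(12) = 28; 28 ≥ 276/11.
Thus t = 12 disproves the claim, and no smaller t works.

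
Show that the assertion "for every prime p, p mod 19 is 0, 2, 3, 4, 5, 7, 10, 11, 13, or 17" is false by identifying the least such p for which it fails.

For p = 2, 3, 5, 7, 11, 13, 17, 19, 23, 29 the conclusion holds.
p = 31: 31 mod 19 = 12 — not in {0, 2, 3, 4, 5, 7, 10, 11, 13, 17}.

p = 31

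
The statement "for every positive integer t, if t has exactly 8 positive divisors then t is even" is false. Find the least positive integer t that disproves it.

We need the least positive integer t for which t has exactly 8 positive divisors but t is odd.
The first 12 eligible values, up to t = 104, all satisfy the conclusion.
t = 105: divisors of 105: 1, 3, 5, 7, 15, 21, 35, 105; 105 is odd.
Hence t = 105 is a counterexample.

t = 105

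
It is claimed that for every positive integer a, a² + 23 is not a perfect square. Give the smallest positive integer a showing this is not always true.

a = 11

For a = 1, 2, 3, 4, 5, 6, 7, 8, 9, 10 the conclusion holds.
a = 11: 11² + 23 = 144 = 12², a perfect square.
Thus a = 11 disproves the claim, and no smaller a works.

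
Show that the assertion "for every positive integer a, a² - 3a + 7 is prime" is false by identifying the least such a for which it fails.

A counterexample is any positive integer a such that a² - 3a + 7 is not prime; we check each in order.
For a = 1, 2, 3, 4, 5 the conclusion holds.
a = 6: a² - 3a + 7 = 25 = 5 × 5, composite.
Hence a = 6 is a counterexample.

a = 6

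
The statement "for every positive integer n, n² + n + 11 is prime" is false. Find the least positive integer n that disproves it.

We need the least positive integer n for which n² + n + 11 is not prime.
For n = 1, 2, 3, 4, 5, 6, 7, 8, 9 the conclusion holds.
n = 10: n² + n + 11 = 121 = 11 × 11, composite.
Thus n = 10 disproves the claim, and no smaller n works.

n = 10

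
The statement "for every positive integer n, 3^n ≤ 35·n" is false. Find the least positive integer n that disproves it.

For n = 1, 2, 3, 4 the conclusion holds.
n = 5: 3^n = 243 and 35·n = 175, so 243 > 175.
So n = 5 is the smallest counterexample.

n = 5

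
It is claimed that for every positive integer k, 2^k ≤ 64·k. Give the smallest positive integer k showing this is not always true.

The first 9 eligible values, up to k = 9, all satisfy the conclusion.
k = 10: 2^k = 1024 and 64·k = 640, so 1024 > 640.
So k = 10 is the smallest counterexample.

k = 10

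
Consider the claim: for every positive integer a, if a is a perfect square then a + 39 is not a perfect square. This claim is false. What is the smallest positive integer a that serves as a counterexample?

a = 25

Check each positive integer a in order until a is a perfect square but a + 39 is a perfect square.
The first 4 eligible values, up to a = 16, all satisfy the conclusion.
a = 25: 25 = 5² and 25 + 39 = 64 = 8².
Thus a = 25 disproves the claim, and no smaller a works.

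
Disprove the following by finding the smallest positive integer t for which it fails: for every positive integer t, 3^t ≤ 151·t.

t = 7

A counterexample is any positive integer t such that 3^t > 151·t; we check each in order.
t = 1: 3^t = 3 and 151·t = 151, so 3 ≤ 151.
t = 2: 3^t = 9 and 151·t = 302, so 9 ≤ 302.
t = 3: 3^t = 27 and 151·t = 453, so 27 ≤ 453.
t = 4: 3^t = 81 and 151·t = 604, so 81 ≤ 604.
t = 5: 3^t = 243 and 151·t = 755, so 243 ≤ 755.
t = 6: 3^t = 729 and 151·t = 906, so 729 ≤ 906.
t = 7: 3^t = 2187 and 151·t = 1057, so 2187 > 1057.
Thus t = 7 disproves the claim, and no smaller t works.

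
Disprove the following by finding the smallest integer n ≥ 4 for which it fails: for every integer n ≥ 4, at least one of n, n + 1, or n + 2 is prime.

n = 8

Check each integer n ≥ 4 in order until n, n + 1, n + 2 are all composite.
The first 4 eligible values, up to n = 7, all satisfy the conclusion.
n = 8: 8 = 2 × 4; 9 = 3 × 3; 10 = 2 × 5 — all composite.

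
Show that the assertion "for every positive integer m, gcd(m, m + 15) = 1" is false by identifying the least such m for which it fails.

A counterexample is any positive integer m such that gcd(m, m + 15) > 1; we check each in order.
m = 1: gcd(1, 16) = 1.
m = 2: gcd(2, 17) = 1.
m = 3: gcd(3, 18) = 3.

m = 3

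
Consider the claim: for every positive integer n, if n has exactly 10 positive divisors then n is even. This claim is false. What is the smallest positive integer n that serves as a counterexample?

We need the least positive integer n for which n has exactly 10 positive divisors but n is odd.
The first 9 eligible values, up to n = 368, all satisfy the conclusion.
n = 405: divisors of 405: 10 divisors; 405 is odd.

n = 405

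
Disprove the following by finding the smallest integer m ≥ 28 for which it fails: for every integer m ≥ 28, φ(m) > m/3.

m = 30

m = 28: φ(28) = 12 and 28/3 = 28/3, so φ(28) > 28/3.
m = 29: φ(29) = 28 and 29/3 = 29/3, so φ(29) > 29/3.
m = 30: φ(30) = 8 and 30/3 = 10, so φ(30) ≤ 30/3.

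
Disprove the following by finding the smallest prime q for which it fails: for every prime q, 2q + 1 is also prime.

Check each prime q in order until 2q + 1 is not prime.
q = 2: 2q + 1 = 5, prime.
q = 3: 2q + 1 = 7, prime.
q = 5: 2q + 1 = 11, prime.
q = 7: 2q + 1 = 15 = 3 × 5, not prime.

q = 7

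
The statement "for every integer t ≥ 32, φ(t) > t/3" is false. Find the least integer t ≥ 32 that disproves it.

t = 36

t = 32: φ(32) = 16 and 32/3 = 32/3, so φ(32) > 32/3.
t = 33: φ(33) = 20 and 33/3 = 11, so φ(33) > 33/3.
t = 34: φ(34) = 16 and 34/3 = 34/3, so φ(34) > 34/3.
t = 35: φ(35) = 24 and 35/3 = 35/3, so φ(35) > 35/3.
t = 36: φ(36) = 12 and 36/3 = 12, so φ(36) ≤ 36/3.
Thus t = 36 disproves the claim, and no smaller t works.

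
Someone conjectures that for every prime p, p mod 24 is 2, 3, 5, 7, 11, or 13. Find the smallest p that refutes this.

p = 17

A counterexample is any prime p such that the claim fails; we check each in order.
The first 6 eligible values, up to p = 13, all satisfy the conclusion.
p = 17: 17 mod 24 = 17 — not in {2, 3, 5, 7, 11, 13}.
So p = 17 is the smallest counterexample.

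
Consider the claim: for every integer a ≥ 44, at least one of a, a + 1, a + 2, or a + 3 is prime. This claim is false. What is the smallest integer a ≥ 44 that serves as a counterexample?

a = 48

Check each integer a ≥ 44 in order until a, a + 1, a + 2, a + 3 are all composite.
a = 44: 47 is prime.
a = 45: 47 is prime.
a = 46: 47 is prime.
a = 47: 47 is prime.
a = 48: 48 = 2 × 24; 49 = 7 × 7; 50 = 2 × 25; 51 = 3 × 17 — all composite.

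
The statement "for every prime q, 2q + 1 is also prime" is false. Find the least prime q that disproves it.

q = 7

Check each prime q in order until 2q + 1 is not prime.
For q = 2, 3, 5 the conclusion holds.
q = 7: 2q + 1 = 15 = 3 × 5, not prime.
Hence q = 7 is a counterexample.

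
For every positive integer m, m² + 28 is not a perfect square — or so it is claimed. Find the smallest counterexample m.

m = 6

For m = 1, 2, 3, 4, 5 the conclusion holds.
m = 6: 6² + 28 = 64 = 8², a perfect square.
Thus m = 6 disproves the claim, and no smaller m works.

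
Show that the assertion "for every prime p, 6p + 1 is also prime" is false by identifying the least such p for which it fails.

We need the least prime p for which 6p + 1 is not prime.
The first 7 eligible values, up to p = 17, all satisfy the conclusion.
p = 19: 6p + 1 = 115 = 5 × 23, not prime.
Thus p = 19 disproves the claim, and no smaller p works.

p = 19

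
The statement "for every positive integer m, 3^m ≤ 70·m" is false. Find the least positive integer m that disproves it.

Check each positive integer m in order until 3^m > 70·m.
The first 5 eligible values, up to m = 5, all satisfy the conclusion.
m = 6: 3^m = 729 and 70·m = 420, so 729 > 420.
So m = 6 is the smallest counterexample.

m = 6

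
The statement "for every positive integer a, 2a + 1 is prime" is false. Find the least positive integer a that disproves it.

Check each positive integer a in order until 2a + 1 is not prime.
a = 1: 2a + 1 = 3, prime.
a = 2: 2a + 1 = 5, prime.
a = 3: 2a + 1 = 7, prime.
a = 4: 2a + 1 = 9 = 3 × 3, composite.
Thus a = 4 disproves the claim, and no smaller a works.

a = 4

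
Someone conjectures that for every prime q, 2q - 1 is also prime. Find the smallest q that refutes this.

q = 5

We need the least prime q for which 2q - 1 is not prime.
q = 2: 2q - 1 = 3, prime.
q = 3: 2q - 1 = 5, prime.
q = 5: 2q - 1 = 9 = 3 × 3, not prime.
Hence q = 5 is a counterexample.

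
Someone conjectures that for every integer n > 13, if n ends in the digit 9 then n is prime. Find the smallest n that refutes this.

n = 39

Check each integer n > 13 in order until n ends in the digit 9 but n is not prime.
n = 19: 19 ends in 9 and is prime.
n = 29: 29 ends in 9 and is prime.
n = 39: 39 ends in 9; 39 = 3 × 13, composite.
Hence n = 39 is a counterexample.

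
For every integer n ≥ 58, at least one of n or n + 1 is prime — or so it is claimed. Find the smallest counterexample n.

n = 58: 59 is prime.
n = 59: 59 is prime.
n = 60: 61 is prime.
n = 61: 61 is prime.
n = 62: 62 = 2 × 31; 63 = 3 × 21 — both composite.

n = 62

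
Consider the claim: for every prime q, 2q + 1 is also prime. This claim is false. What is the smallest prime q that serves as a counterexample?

q = 2: 2q + 1 = 5, prime.
q = 3: 2q + 1 = 7, prime.
q = 5: 2q + 1 = 11, prime.
q = 7: 2q + 1 = 15 = 3 × 5, not prime.
Hence q = 7 is a counterexample.

q = 7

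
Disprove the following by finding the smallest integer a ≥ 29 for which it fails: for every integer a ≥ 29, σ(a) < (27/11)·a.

Check each integer a ≥ 29 in order until the claim fails.
The first 7 eligible values, up to a = 35, all satisfy the conclusion.
a = 36: σ(36) = 91; 91 ≥ 972/11.
Thus a = 36 disproves the claim, and no smaller a works.

a = 36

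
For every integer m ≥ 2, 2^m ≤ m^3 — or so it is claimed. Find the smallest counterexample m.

m = 10

The first 8 eligible values, up to m = 9, all satisfy the conclusion.
m = 10: 2^m = 1024 and m^3 = 1000, so 1024 > 1000.
So m = 10 is the smallest counterexample.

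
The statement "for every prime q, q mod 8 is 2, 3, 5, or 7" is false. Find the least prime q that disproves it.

q = 17

We need the least prime q for which the claim fails.
The first 6 eligible values, up to q = 13, all satisfy the conclusion.
q = 17: 17 mod 8 = 1 — not in {2, 3, 5, 7}.
So q = 17 is the smallest counterexample.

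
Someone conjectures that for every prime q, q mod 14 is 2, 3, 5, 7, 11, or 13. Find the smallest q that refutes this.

Check each prime q in order until the claim fails.
For q = 2, 3, 5, 7, 11, 13, 17, 19 the conclusion holds.
q = 23: 23 mod 14 = 9 — not in {2, 3, 5, 7, 11, 13}.

q = 23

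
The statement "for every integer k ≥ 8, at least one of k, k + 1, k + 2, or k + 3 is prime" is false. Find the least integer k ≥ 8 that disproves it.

k = 24

Check each integer k ≥ 8 in order until k, k + 1, k + 2, k + 3 are all composite.
For k = 8, 9, 10, 11, …, 21, 22, 23 the conclusion holds.
k = 24: 24 = 2 × 12; 25 = 5 × 5; 26 = 2 × 13; 27 = 3 × 9 — all composite.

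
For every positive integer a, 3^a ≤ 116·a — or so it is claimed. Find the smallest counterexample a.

We need the least positive integer a for which 3^a > 116·a.
For a = 1, 2, 3, 4, 5 the conclusion holds.
a = 6: 3^a = 729 and 116·a = 696, so 729 > 696.
So a = 6 is the smallest counterexample.

a = 6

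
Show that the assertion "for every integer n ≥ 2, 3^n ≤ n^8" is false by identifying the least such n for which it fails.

n = 23

Check each integer n ≥ 2 in order until 3^n > n^8.
The first 21 eligible values, up to n = 22, all satisfy the conclusion.
n = 23: 3^n = 94143178827 and n^8 = 78310985281, so 94143178827 > 78310985281.
Hence n = 23 is a counterexample.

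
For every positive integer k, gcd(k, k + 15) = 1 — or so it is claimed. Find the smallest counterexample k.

k = 3

A counterexample is any positive integer k such that gcd(k, k + 15) > 1; we check each in order.
k = 1: gcd(1, 16) = 1.
k = 2: gcd(2, 17) = 1.
k = 3: gcd(3, 18) = 3.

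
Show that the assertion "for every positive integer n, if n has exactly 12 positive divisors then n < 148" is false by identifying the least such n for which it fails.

n = 150

The first 9 eligible values, up to n = 140, all satisfy the conclusion.
n = 150: τ(150) = 12; 150 ≥ 148.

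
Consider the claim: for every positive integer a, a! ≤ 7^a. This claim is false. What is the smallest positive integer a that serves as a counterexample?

A counterexample is any positive integer a such that a! > 7^a; we check each in order.
For a = 1, 2, 3, 4, …, 14, 15, 16 the conclusion holds.
a = 17: a! = 355687428096000 and 7^a = 232630513987207, so 355687428096000 > 232630513987207.

a = 17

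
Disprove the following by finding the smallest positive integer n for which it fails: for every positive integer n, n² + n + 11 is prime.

n = 10

We need the least positive integer n for which n² + n + 11 is not prime.
For n = 1, 2, 3, 4, 5, 6, 7, 8, 9 the conclusion holds.
n = 10: n² + n + 11 = 121 = 11 × 11, composite.
Hence n = 10 is a counterexample.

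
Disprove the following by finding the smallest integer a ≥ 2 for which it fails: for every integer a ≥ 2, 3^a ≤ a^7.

Check each integer a ≥ 2 in order until 3^a > a^7.
For a = 2, 3, 4, 5, …, 16, 17, 18 the conclusion holds.
a = 19: 3^a = 1162261467 and a^7 = 893871739, so 1162261467 > 893871739.

a = 19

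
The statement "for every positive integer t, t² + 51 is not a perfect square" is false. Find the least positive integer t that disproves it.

t = 7

A counterexample is any positive integer t such that t² + 51 is a perfect square; we check each in order.
t = 1: 1² + 51 = 52, not a perfect square.
t = 2: 2² + 51 = 55, not a perfect square.
t = 3: 3² + 51 = 60, not a perfect square.
t = 4: 4² + 51 = 67, not a perfect square.
t = 5: 5² + 51 = 76, not a perfect square.
t = 6: 6² + 51 = 87, not a perfect square.
t = 7: 7² + 51 = 100 = 10², a perfect square.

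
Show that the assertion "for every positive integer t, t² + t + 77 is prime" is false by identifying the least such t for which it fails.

We need the least positive integer t for which t² + t + 77 is not prime.
The first 5 eligible values, up to t = 5, all satisfy the conclusion.
t = 6: t² + t + 77 = 119 = 7 × 17, composite.

t = 6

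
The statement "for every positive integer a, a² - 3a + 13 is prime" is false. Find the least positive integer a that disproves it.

Check each positive integer a in order until a² - 3a + 13 is not prime.
The first 11 eligible values, up to a = 11, all satisfy the conclusion.
a = 12: a² - 3a + 13 = 121 = 11 × 11, composite.

a = 12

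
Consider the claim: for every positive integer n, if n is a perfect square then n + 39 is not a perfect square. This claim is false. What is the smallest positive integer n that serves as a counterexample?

n = 25

We need the least positive integer n for which n is a perfect square but n + 39 is a perfect square.
For n = 1, 4, 9, 16 the conclusion holds.
n = 25: 25 = 5² and 25 + 39 = 64 = 8².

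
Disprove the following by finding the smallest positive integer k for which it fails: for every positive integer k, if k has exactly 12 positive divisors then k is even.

For k = 60, 72, 84, 90, …, 294, 306, 308 the conclusion holds.
k = 315: divisors of 315: 12 divisors; 315 is odd.

k = 315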